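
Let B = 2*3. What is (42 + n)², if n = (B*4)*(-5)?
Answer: 6084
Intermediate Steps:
B = 6
n = -120 (n = (6*4)*(-5) = 24*(-5) = -120)
(42 + n)² = (42 - 120)² = (-78)² = 6084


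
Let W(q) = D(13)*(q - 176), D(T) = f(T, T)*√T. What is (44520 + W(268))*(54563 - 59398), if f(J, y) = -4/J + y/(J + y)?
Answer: -215254200 - 1112050*√13/13 ≈ -2.1556e+8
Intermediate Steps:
D(T) = (T² - 8*T)/(2*T^(3/2)) (D(T) = ((-4*T - 4*T + T*T)/(T*(T + T)))*√T = ((-4*T - 4*T + T²)/(T*((2*T))))*√T = ((1/(2*T))*(T² - 8*T)/T)*√T = ((T² - 8*T)/(2*T²))*√T = (T² - 8*T)/(2*T^(3/2)))
W(q) = 5*√13*(-176 + q)/26 (W(q) = ((-8 + 13)/(2*√13))*(q - 176) = ((½)*(√13/13)*5)*(-176 + q) = (5*√13/26)*(-176 + q) = 5*√13*(-176 + q)/26)
(44520 + W(268))*(54563 - 59398) = (44520 + 5*√13*(-176 + 268)/26)*(54563 - 59398) = (44520 + (5/26)*√13*92)*(-4835) = (44520 + 230*√13/13)*(-4835) = -215254200 - 1112050*√13/13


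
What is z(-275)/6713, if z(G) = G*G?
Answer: 75625/6713 ≈ 11.265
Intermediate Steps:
z(G) = G²
z(-275)/6713 = (-275)²/6713 = 75625*(1/6713) = 75625/6713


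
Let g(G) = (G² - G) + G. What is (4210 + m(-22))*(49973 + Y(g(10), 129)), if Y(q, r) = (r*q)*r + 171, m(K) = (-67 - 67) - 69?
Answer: 6868975708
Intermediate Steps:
g(G) = G²
m(K) = -203 (m(K) = -134 - 69 = -203)
Y(q, r) = 171 + q*r² (Y(q, r) = (q*r)*r + 171 = q*r² + 171 = 171 + q*r²)
(4210 + m(-22))*(49973 + Y(g(10), 129)) = (4210 - 203)*(49973 + (171 + 10²*129²)) = 4007*(49973 + (171 + 100*16641)) = 4007*(49973 + (171 + 1664100)) = 4007*(49973 + 1664271) = 4007*1714244 = 6868975708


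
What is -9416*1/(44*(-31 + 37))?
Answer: -107/3 ≈ -35.667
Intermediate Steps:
-9416*1/(44*(-31 + 37)) = -9416/(6*44) = -9416/264 = -9416*1/264 = -107/3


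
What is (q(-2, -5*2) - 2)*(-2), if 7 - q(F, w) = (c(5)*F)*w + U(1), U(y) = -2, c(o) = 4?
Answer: 146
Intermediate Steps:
q(F, w) = 9 - 4*F*w (q(F, w) = 7 - ((4*F)*w - 2) = 7 - (4*F*w - 2) = 7 - (-2 + 4*F*w) = 7 + (2 - 4*F*w) = 9 - 4*F*w)
(q(-2, -5*2) - 2)*(-2) = ((9 - 4*(-2)*(-5*2)) - 2)*(-2) = ((9 - 4*(-2)*(-10)) - 2)*(-2) = ((9 - 80) - 2)*(-2) = (-71 - 2)*(-2) = -73*(-2) = 146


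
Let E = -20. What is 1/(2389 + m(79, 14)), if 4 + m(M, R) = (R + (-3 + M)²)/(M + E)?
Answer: 59/146505 ≈ 0.00040272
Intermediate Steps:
m(M, R) = -4 + (R + (-3 + M)²)/(-20 + M) (m(M, R) = -4 + (R + (-3 + M)²)/(M - 20) = -4 + (R + (-3 + M)²)/(-20 + M))
1/(2389 + m(79, 14)) = 1/(2389 + (89 + 14 + 79² - 10*79)/(-20 + 79)) = 1/(2389 + (89 + 14 + 6241 - 790)/59) = 1/(2389 + (1/59)*5554) = 1/(2389 + 5554/59) = 1/(146505/59) = 59/146505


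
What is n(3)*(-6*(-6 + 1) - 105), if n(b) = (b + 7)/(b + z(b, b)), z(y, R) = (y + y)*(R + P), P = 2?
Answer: -250/11 ≈ -22.727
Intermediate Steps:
z(y, R) = 2*y*(2 + R) (z(y, R) = (y + y)*(R + 2) = (2*y)*(2 + R) = 2*y*(2 + R))
n(b) = (7 + b)/(b + 2*b*(2 + b)) (n(b) = (b + 7)/(b + 2*b*(2 + b)) = (7 + b)/(b + 2*b*(2 + b)))
n(3)*(-6*(-6 + 1) - 105) = ((7 + 3)/(3*(5 + 2*3)))*(-6*(-6 + 1) - 105) = ((⅓)*10/(5 + 6))*(-6*(-5) - 105) = ((⅓)*10/11)*(30 - 105) = ((⅓)*(1/11)*10)*(-75) = (10/33)*(-75) = -250/11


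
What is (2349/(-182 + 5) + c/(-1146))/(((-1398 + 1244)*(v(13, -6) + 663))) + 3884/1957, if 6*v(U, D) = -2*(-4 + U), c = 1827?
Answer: 2965992172763/1494340620080 ≈ 1.9848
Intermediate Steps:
v(U, D) = 4/3 - U/3 (v(U, D) = (-2*(-4 + U))/6 = (8 - 2*U)/6 = 4/3 - U/3)
(2349/(-182 + 5) + c/(-1146))/(((-1398 + 1244)*(v(13, -6) + 663))) + 3884/1957 = (2349/(-182 + 5) + 1827/(-1146))/(((-1398 + 1244)*((4/3 - 1/3*13) + 663))) + 3884/1957 = (2349/(-177) + 1827*(-1/1146))/((-154*((4/3 - 13/3) + 663))) + 3884*(1/1957) = (2349*(-1/177) - 609/382)/((-154*(-3 + 663))) + 3884/1957 = (-783/59 - 609/382)/((-154*660)) + 3884/1957 = -335037/22538/(-101640) + 3884/1957 = -335037/22538*(-1/101640) + 3884/1957 = 111679/763587440 + 3884/1957 = 2965992172763/1494340620080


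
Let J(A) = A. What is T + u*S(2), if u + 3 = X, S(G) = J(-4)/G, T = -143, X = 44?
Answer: -225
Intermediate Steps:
S(G) = -4/G
u = 41 (u = -3 + 44 = 41)
T + u*S(2) = -143 + 41*(-4/2) = -143 + 41*(-4*1/2) = -143 + 41*(-2) = -143 - 82 = -225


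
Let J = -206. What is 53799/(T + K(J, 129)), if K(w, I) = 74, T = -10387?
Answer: -53799/10313 ≈ -5.2166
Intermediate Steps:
53799/(T + K(J, 129)) = 53799/(-10387 + 74) = 53799/(-10313) = 53799*(-1/10313) = -53799/10313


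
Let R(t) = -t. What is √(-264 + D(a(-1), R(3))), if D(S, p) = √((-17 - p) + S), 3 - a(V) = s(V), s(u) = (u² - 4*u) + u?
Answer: √(-264 + I*√15) ≈ 0.1192 + 16.249*I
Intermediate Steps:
s(u) = u² - 3*u
a(V) = 3 - V*(-3 + V)
D(S, p) = √(-17 + S - p)
√(-264 + D(a(-1), R(3))) = √(-264 + √(-17 + (3 - 1*(-1)*(-3 - 1)) - (-1)*3)) = √(-264 + √(-17 + (3 - 1*(-1)*(-4)) - 1*(-3))) = √(-264 + √(-17 + (3 - 4) + 3)) = √(-264 + √(-17 - 1 + 3)) = √(-264 + √(-15)) = √(-264 + I*√15)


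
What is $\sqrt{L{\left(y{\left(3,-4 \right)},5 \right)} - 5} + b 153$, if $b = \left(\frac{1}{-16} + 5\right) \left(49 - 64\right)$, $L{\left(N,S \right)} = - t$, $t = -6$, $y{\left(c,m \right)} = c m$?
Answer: $- \frac{181289}{16} \approx -11331.0$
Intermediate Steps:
$L{\left(N,S \right)} = 6$ ($L{\left(N,S \right)} = \left(-1\right) \left(-6\right) = 6$)
$b = - \frac{1185}{16}$ ($b = \left(- \frac{1}{16} + 5\right) \left(-15\right) = \frac{79}{16} \left(-15\right) = - \frac{1185}{16} \approx -74.063$)
$\sqrt{L{\left(y{\left(3,-4 \right)},5 \right)} - 5} + b 153 = \sqrt{6 - 5} - \frac{181305}{16} = \sqrt{1} - \frac{181305}{16} = 1 - \frac{181305}{16} = - \frac{181289}{16}$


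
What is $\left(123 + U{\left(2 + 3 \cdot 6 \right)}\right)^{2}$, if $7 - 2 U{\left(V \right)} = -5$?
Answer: $16641$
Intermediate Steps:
$U{\left(V \right)} = 6$ ($U{\left(V \right)} = \frac{7}{2} - - \frac{5}{2} = \frac{7}{2} + \frac{5}{2} = 6$)
$\left(123 + U{\left(2 + 3 \cdot 6 \right)}\right)^{2} = \left(123 + 6\right)^{2} = 129^{2} = 16641$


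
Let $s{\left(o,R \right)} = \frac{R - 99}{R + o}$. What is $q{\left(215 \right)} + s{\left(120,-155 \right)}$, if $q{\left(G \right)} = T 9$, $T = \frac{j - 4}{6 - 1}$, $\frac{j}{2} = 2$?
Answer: $\frac{254}{35} \approx 7.2571$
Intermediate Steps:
$j = 4$ ($j = 2 \cdot 2 = 4$)
$s{\left(o,R \right)} = \frac{-99 + R}{R + o}$
$T = 0$ ($T = \frac{4 - 4}{6 - 1} = \frac{0}{5} = 0 \cdot \frac{1}{5} = 0$)
$q{\left(G \right)} = 0$ ($q{\left(G \right)} = 0 \cdot 9 = 0$)
$q{\left(215 \right)} + s{\left(120,-155 \right)} = 0 + \frac{-99 - 155}{-155 + 120} = 0 + \frac{1}{-35} \left(-254\right) = 0 - - \frac{254}{35} = 0 + \frac{254}{35} = \frac{254}{35}$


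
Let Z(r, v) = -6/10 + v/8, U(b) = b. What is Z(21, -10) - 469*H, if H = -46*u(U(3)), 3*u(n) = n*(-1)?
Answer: -431517/20 ≈ -21576.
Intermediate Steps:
u(n) = -n/3 (u(n) = (n*(-1))/3 = (-n)/3 = -n/3)
Z(r, v) = -⅗ + v/8 (Z(r, v) = -6*⅒ + v*(⅛) = -⅗ + v/8)
H = 46 (H = -(-46)*3/3 = -46*(-1) = 46)
Z(21, -10) - 469*H = (-⅗ + (⅛)*(-10)) - 469*46 = (-⅗ - 5/4) - 21574 = -37/20 - 21574 = -431517/20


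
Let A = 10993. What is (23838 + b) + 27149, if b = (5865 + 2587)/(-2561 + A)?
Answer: 107482709/2108 ≈ 50988.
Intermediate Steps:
b = 2113/2108 (b = (5865 + 2587)/(-2561 + 10993) = 8452/8432 = 8452*(1/8432) = 2113/2108 ≈ 1.0024)
(23838 + b) + 27149 = (23838 + 2113/2108) + 27149 = 50252617/2108 + 27149 = 107482709/2108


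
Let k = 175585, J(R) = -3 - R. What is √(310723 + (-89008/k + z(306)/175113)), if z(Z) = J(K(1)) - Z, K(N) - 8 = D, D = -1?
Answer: √32639371045195192485554095/10249072035 ≈ 557.42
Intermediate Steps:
K(N) = 7 (K(N) = 8 - 1 = 7)
z(Z) = -10 - Z (z(Z) = (-3 - 1*7) - Z = (-3 - 7) - Z = -10 - Z)
√(310723 + (-89008/k + z(306)/175113)) = √(310723 + (-89008/175585 + (-10 - 1*306)/175113)) = √(310723 + (-89008*1/175585 + (-10 - 306)*(1/175113))) = √(310723 + (-89008/175585 - 316*1/175113)) = √(310723 + (-89008/175585 - 316/175113)) = √(310723 - 15641942764/30747216105) = √(9553851587851151/30747216105) = √32639371045195192485554095/10249072035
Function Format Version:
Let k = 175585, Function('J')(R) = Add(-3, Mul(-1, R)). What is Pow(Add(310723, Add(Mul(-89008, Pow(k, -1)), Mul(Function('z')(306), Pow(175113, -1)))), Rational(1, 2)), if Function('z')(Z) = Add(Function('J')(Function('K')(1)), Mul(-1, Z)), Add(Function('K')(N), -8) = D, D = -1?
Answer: Mul(Rational(1, 10249072035), Pow(32639371045195192485554095, Rational(1, 2))) ≈ 557.42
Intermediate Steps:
Function('K')(N) = 7 (Function('K')(N) = Add(8, -1) = 7)
Function('z')(Z) = Add(-10, Mul(-1, Z)) (Function('z')(Z) = Add(Add(-3, Mul(-1, 7)), Mul(-1, Z)) = Add(Add(-3, -7), Mul(-1, Z)) = Add(-10, Mul(-1, Z)))
Pow(Add(310723, Add(Mul(-89008, Pow(k, -1)), Mul(Function('z')(306), Pow(175113, -1)))), Rational(1, 2)) = Pow(Add(310723, Add(Mul(-89008, Pow(175585, -1)), Mul(Add(-10, Mul(-1, 306)), Pow(175113, -1)))), Rational(1, 2)) = Pow(Add(310723, Add(Mul(-89008, Rational(1, 175585)), Mul(Add(-10, -306), Rational(1, 175113)))), Rational(1, 2)) = Pow(Add(310723, Add(Rational(-89008, 175585), Mul(-316, Rational(1, 175113)))), Rational(1, 2)) = Pow(Add(310723, Add(Rational(-89008, 175585), Rational(-316, 175113))), Rational(1, 2)) = Pow(Add(310723, Rational(-15641942764, 30747216105)), Rational(1, 2)) = Pow(Rational(9553851587851151, 30747216105), Rational(1, 2)) = Mul(Rational(1, 10249072035), Pow(32639371045195192485554095, Rational(1, 2)))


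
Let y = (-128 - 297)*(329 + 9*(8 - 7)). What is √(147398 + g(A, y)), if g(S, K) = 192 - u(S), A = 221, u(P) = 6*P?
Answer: 2*√36566 ≈ 382.44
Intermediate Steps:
y = -143650 (y = -425*(329 + 9*1) = -425*(329 + 9) = -425*338 = -143650)
g(S, K) = 192 - 6*S
√(147398 + g(A, y)) = √(147398 + (192 - 6*221)) = √(147398 + (192 - 1326)) = √(147398 - 1134) = √146264 = 2*√36566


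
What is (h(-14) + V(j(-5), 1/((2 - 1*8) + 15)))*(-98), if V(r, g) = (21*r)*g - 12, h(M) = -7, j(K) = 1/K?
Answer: 28616/15 ≈ 1907.7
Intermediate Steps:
V(r, g) = -12 + 21*g*r (V(r, g) = 21*g*r - 12 = -12 + 21*g*r)
(h(-14) + V(j(-5), 1/((2 - 1*8) + 15)))*(-98) = (-7 + (-12 + 21/(((2 - 1*8) + 15)*(-5))))*(-98) = (-7 + (-12 + 21*(-1/5)/((2 - 8) + 15)))*(-98) = (-7 + (-12 + 21*(-1/5)/(-6 + 15)))*(-98) = (-7 + (-12 + 21*(-1/5)/9))*(-98) = (-7 + (-12 + 21*(1/9)*(-1/5)))*(-98) = (-7 + (-12 - 7/15))*(-98) = (-7 - 187/15)*(-98) = -292/15*(-98) = 28616/15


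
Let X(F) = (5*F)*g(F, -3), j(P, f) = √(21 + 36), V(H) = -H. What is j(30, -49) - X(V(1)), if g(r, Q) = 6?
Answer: 30 + √57 ≈ 37.550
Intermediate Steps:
j(P, f) = √57
X(F) = 30*F (X(F) = (5*F)*6 = 30*F)
j(30, -49) - X(V(1)) = √57 - 30*(-1*1) = √57 - 30*(-1) = √57 - 1*(-30) = √57 + 30 = 30 + √57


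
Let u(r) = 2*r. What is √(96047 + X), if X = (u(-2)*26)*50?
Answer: √90847 ≈ 301.41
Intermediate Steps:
X = -5200 (X = ((2*(-2))*26)*50 = -4*26*50 = -104*50 = -5200)
√(96047 + X) = √(96047 - 5200) = √90847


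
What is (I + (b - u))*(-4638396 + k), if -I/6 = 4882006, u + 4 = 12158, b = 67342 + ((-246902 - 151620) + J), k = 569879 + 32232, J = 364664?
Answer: 118144911567210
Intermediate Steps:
k = 602111
b = 33484 (b = 67342 + ((-246902 - 151620) + 364664) = 67342 + (-398522 + 364664) = 67342 - 33858 = 33484)
u = 12154 (u = -4 + 12158 = 12154)
I = -29292036 (I = -6*4882006 = -29292036)
(I + (b - u))*(-4638396 + k) = (-29292036 + (33484 - 1*12154))*(-4638396 + 602111) = (-29292036 + (33484 - 12154))*(-4036285) = (-29292036 + 21330)*(-4036285) = -29270706*(-4036285) = 118144911567210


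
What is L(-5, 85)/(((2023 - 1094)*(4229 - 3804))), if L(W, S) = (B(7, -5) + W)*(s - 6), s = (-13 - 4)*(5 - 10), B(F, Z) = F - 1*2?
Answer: 0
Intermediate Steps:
B(F, Z) = -2 + F (B(F, Z) = F - 2 = -2 + F)
s = 85 (s = -17*(-5) = 85)
L(W, S) = 395 + 79*W (L(W, S) = ((-2 + 7) + W)*(85 - 6) = (5 + W)*79 = 395 + 79*W)
L(-5, 85)/(((2023 - 1094)*(4229 - 3804))) = (395 + 79*(-5))/(((2023 - 1094)*(4229 - 3804))) = (395 - 395)/((929*425)) = 0/394825 = 0*(1/394825) = 0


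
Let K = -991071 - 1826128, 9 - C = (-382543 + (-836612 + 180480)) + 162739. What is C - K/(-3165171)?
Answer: 2772512894396/3165171 ≈ 8.7594e+5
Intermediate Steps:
C = 875945 (C = 9 - ((-382543 + (-836612 + 180480)) + 162739) = 9 - ((-382543 - 656132) + 162739) = 9 - (-1038675 + 162739) = 9 - 1*(-875936) = 9 + 875936 = 875945)
K = -2817199
C - K/(-3165171) = 875945 - (-2817199)/(-3165171) = 875945 - (-2817199)*(-1)/3165171 = 875945 - 1*2817199/3165171 = 875945 - 2817199/3165171 = 2772512894396/3165171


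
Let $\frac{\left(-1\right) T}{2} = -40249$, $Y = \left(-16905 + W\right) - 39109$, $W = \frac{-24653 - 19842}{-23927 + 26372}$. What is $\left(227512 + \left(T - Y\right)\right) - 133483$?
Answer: $\frac{112743448}{489} \approx 2.3056 \cdot 10^{5}$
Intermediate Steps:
$W = - \frac{8899}{489}$ ($W = - \frac{44495}{2445} = \left(-44495\right) \frac{1}{2445} = - \frac{8899}{489} \approx -18.198$)
$Y = - \frac{27399745}{489}$ ($Y = \left(-16905 - \frac{8899}{489}\right) - 39109 = - \frac{8275444}{489} - 39109 = - \frac{27399745}{489} \approx -56032.0$)
$T = 80498$ ($T = \left(-2\right) \left(-40249\right) = 80498$)
$\left(227512 + \left(T - Y\right)\right) - 133483 = \left(227512 + \left(80498 - - \frac{27399745}{489}\right)\right) - 133483 = \left(227512 + \left(80498 + \frac{27399745}{489}\right)\right) - 133483 = \left(227512 + \frac{66763267}{489}\right) - 133483 = \frac{178016635}{489} - 133483 = \frac{112743448}{489}$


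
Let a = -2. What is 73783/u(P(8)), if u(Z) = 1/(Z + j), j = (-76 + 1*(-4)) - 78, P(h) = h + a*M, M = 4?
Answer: -11657714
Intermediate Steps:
P(h) = -8 + h (P(h) = h - 2*4 = h - 8 = -8 + h)
j = -158 (j = (-76 - 4) - 78 = -80 - 78 = -158)
u(Z) = 1/(-158 + Z) (u(Z) = 1/(Z - 158) = 1/(-158 + Z))
73783/u(P(8)) = 73783/(1/(-158 + (-8 + 8))) = 73783/(1/(-158 + 0)) = 73783/(1/(-158)) = 73783/(-1/158) = 73783*(-158) = -11657714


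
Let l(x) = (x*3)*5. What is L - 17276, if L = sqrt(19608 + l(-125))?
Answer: -17276 + sqrt(17733) ≈ -17143.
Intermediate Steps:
l(x) = 15*x (l(x) = (3*x)*5 = 15*x)
L = sqrt(17733) (L = sqrt(19608 + 15*(-125)) = sqrt(19608 - 1875) = sqrt(17733) ≈ 133.17)
L - 17276 = sqrt(17733) - 17276 = -17276 + sqrt(17733)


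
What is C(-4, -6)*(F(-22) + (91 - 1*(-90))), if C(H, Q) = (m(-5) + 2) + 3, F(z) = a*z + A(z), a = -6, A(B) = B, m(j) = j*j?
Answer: 8730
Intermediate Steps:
m(j) = j**2
F(z) = -5*z (F(z) = -6*z + z = -5*z)
C(H, Q) = 30 (C(H, Q) = ((-5)**2 + 2) + 3 = (25 + 2) + 3 = 27 + 3 = 30)
C(-4, -6)*(F(-22) + (91 - 1*(-90))) = 30*(-5*(-22) + (91 - 1*(-90))) = 30*(110 + (91 + 90)) = 30*(110 + 181) = 30*291 = 8730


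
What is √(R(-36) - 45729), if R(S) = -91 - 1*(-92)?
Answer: 4*I*√2858 ≈ 213.84*I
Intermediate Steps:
R(S) = 1 (R(S) = -91 + 92 = 1)
√(R(-36) - 45729) = √(1 - 45729) = √(-45728) = 4*I*√2858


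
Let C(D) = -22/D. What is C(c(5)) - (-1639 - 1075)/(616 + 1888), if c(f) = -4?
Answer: 8243/1252 ≈ 6.5839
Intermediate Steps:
C(c(5)) - (-1639 - 1075)/(616 + 1888) = -22/(-4) - (-1639 - 1075)/(616 + 1888) = -22*(-¼) - (-2714)/2504 = 11/2 - (-2714)/2504 = 11/2 - 1*(-1357/1252) = 11/2 + 1357/1252 = 8243/1252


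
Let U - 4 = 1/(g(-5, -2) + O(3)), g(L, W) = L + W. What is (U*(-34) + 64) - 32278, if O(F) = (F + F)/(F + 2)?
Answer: -937980/29 ≈ -32344.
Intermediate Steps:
O(F) = 2*F/(2 + F) (O(F) = (2*F)/(2 + F) = 2*F/(2 + F))
U = 111/29 (U = 4 + 1/((-5 - 2) + 2*3/(2 + 3)) = 4 + 1/(-7 + 2*3/5) = 4 + 1/(-7 + 2*3*(⅕)) = 4 + 1/(-7 + 6/5) = 4 + 1/(-29/5) = 4 - 5/29 = 111/29 ≈ 3.8276)
(U*(-34) + 64) - 32278 = ((111/29)*(-34) + 64) - 32278 = (-3774/29 + 64) - 32278 = -1918/29 - 32278 = -937980/29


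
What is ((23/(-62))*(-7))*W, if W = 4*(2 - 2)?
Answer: 0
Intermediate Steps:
W = 0 (W = 4*0 = 0)
((23/(-62))*(-7))*W = ((23/(-62))*(-7))*0 = ((23*(-1/62))*(-7))*0 = -23/62*(-7)*0 = (161/62)*0 = 0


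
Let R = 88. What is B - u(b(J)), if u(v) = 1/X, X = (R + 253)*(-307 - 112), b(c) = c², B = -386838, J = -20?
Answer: -55271026601/142879 ≈ -3.8684e+5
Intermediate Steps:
X = -142879 (X = (88 + 253)*(-307 - 112) = 341*(-419) = -142879)
u(v) = -1/142879 (u(v) = 1/(-142879) = -1/142879)
B - u(b(J)) = -386838 - 1*(-1/142879) = -386838 + 1/142879 = -55271026601/142879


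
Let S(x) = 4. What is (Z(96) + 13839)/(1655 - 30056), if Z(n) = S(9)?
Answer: -13843/28401 ≈ -0.48741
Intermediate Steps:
Z(n) = 4
(Z(96) + 13839)/(1655 - 30056) = (4 + 13839)/(1655 - 30056) = 13843/(-28401) = 13843*(-1/28401) = -13843/28401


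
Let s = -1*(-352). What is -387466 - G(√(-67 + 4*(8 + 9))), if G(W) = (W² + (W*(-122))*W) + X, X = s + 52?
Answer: -387749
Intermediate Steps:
s = 352
X = 404 (X = 352 + 52 = 404)
G(W) = 404 - 121*W² (G(W) = (W² + (W*(-122))*W) + 404 = (W² + (-122*W)*W) + 404 = (W² - 122*W²) + 404 = -121*W² + 404 = 404 - 121*W²)
-387466 - G(√(-67 + 4*(8 + 9))) = -387466 - (404 - (-8107 + 484*(8 + 9))) = -387466 - (404 - 121*(√(-67 + 4*17))²) = -387466 - (404 - 121*(√(-67 + 68))²) = -387466 - (404 - 121*(√1)²) = -387466 - (404 - 121*1²) = -387466 - (404 - 121*1) = -387466 - (404 - 121) = -387466 - 1*283 = -387466 - 283 = -387749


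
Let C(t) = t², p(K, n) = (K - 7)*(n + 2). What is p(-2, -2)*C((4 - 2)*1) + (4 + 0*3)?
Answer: 4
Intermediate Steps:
p(K, n) = (-7 + K)*(2 + n)
p(-2, -2)*C((4 - 2)*1) + (4 + 0*3) = (-14 - 7*(-2) + 2*(-2) - 2*(-2))*((4 - 2)*1)² + (4 + 0*3) = (-14 + 14 - 4 + 4)*(2*1)² + (4 + 0) = 0*2² + 4 = 0*4 + 4 = 0 + 4 = 4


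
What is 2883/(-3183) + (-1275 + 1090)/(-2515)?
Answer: -444126/533683 ≈ -0.83219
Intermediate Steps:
2883/(-3183) + (-1275 + 1090)/(-2515) = 2883*(-1/3183) - 185*(-1/2515) = -961/1061 + 37/503 = -444126/533683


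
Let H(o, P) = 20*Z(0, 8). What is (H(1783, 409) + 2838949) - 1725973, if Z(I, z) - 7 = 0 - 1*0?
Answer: 1113116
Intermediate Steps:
Z(I, z) = 7 (Z(I, z) = 7 + (0 - 1*0) = 7 + (0 + 0) = 7 + 0 = 7)
H(o, P) = 140 (H(o, P) = 20*7 = 140)
(H(1783, 409) + 2838949) - 1725973 = (140 + 2838949) - 1725973 = 2839089 - 1725973 = 1113116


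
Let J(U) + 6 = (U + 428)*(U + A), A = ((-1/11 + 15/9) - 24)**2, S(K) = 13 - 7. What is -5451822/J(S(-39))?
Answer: -2968517079/120243811 ≈ -24.687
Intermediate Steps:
S(K) = 6
A = 547600/1089 (A = ((-1*1/11 + 15*(1/9)) - 24)**2 = ((-1/11 + 5/3) - 24)**2 = (52/33 - 24)**2 = (-740/33)**2 = 547600/1089 ≈ 502.85)
J(U) = -6 + (428 + U)*(547600/1089 + U) (J(U) = -6 + (U + 428)*(U + 547600/1089) = -6 + (428 + U)*(547600/1089 + U))
-5451822/J(S(-39)) = -5451822/(234366266/1089 + 6**2 + (1013692/1089)*6) = -5451822/(234366266/1089 + 36 + 2027384/363) = -5451822/240487622/1089 = -5451822*1089/240487622 = -2968517079/120243811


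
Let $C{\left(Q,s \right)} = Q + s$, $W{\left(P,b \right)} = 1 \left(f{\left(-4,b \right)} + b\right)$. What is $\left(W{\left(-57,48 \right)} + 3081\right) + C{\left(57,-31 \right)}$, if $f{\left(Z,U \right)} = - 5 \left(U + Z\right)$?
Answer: $2935$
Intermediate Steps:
$f{\left(Z,U \right)} = - 5 U - 5 Z$
$W{\left(P,b \right)} = 20 - 4 b$ ($W{\left(P,b \right)} = 1 \left(\left(- 5 b - -20\right) + b\right) = 1 \left(\left(- 5 b + 20\right) + b\right) = 1 \left(\left(20 - 5 b\right) + b\right) = 1 \left(20 - 4 b\right) = 20 - 4 b$)
$\left(W{\left(-57,48 \right)} + 3081\right) + C{\left(57,-31 \right)} = \left(\left(20 - 192\right) + 3081\right) + \left(57 - 31\right) = \left(\left(20 - 192\right) + 3081\right) + 26 = \left(-172 + 3081\right) + 26 = 2909 + 26 = 2935$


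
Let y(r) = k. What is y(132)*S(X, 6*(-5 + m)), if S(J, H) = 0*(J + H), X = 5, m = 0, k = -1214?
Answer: 0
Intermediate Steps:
y(r) = -1214
S(J, H) = 0 (S(J, H) = 0*(H + J) = 0)
y(132)*S(X, 6*(-5 + m)) = -1214*0 = 0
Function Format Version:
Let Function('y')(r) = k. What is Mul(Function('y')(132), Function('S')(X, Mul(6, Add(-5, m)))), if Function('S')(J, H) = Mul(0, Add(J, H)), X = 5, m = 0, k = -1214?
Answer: 0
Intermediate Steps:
Function('y')(r) = -1214
Function('S')(J, H) = 0 (Function('S')(J, H) = Mul(0, Add(H, J)) = 0)
Mul(Function('y')(132), Function('S')(X, Mul(6, Add(-5, m)))) = Mul(-1214, 0) = 0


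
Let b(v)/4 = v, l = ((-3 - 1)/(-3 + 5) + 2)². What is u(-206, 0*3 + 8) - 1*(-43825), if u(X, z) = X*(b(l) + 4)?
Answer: 43001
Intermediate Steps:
l = 0 (l = (-4/2 + 2)² = (-4*½ + 2)² = (-2 + 2)² = 0² = 0)
b(v) = 4*v
u(X, z) = 4*X (u(X, z) = X*(4*0 + 4) = X*(0 + 4) = X*4 = 4*X)
u(-206, 0*3 + 8) - 1*(-43825) = 4*(-206) - 1*(-43825) = -824 + 43825 = 43001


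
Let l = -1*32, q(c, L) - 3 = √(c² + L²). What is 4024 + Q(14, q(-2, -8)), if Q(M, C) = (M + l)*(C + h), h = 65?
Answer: 2800 - 36*√17 ≈ 2651.6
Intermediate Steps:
q(c, L) = 3 + √(L² + c²) (q(c, L) = 3 + √(c² + L²) = 3 + √(L² + c²))
l = -32
Q(M, C) = (-32 + M)*(65 + C) (Q(M, C) = (M - 32)*(C + 65) = (-32 + M)*(65 + C))
4024 + Q(14, q(-2, -8)) = 4024 + (-2080 - 32*(3 + √((-8)² + (-2)²)) + 65*14 + (3 + √((-8)² + (-2)²))*14) = 4024 + (-2080 - 32*(3 + √(64 + 4)) + 910 + (3 + √(64 + 4))*14) = 4024 + (-2080 - 32*(3 + √68) + 910 + (3 + √68)*14) = 4024 + (-2080 - 32*(3 + 2*√17) + 910 + (3 + 2*√17)*14) = 4024 + (-2080 + (-96 - 64*√17) + 910 + (42 + 28*√17)) = 4024 + (-1224 - 36*√17) = 2800 - 36*√17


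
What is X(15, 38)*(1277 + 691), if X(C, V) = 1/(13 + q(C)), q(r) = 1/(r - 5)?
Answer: 19680/131 ≈ 150.23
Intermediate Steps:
q(r) = 1/(-5 + r)
X(C, V) = 1/(13 + 1/(-5 + C))
X(15, 38)*(1277 + 691) = ((-5 + 15)/(-64 + 13*15))*(1277 + 691) = (10/(-64 + 195))*1968 = (10/131)*1968 = 19680/131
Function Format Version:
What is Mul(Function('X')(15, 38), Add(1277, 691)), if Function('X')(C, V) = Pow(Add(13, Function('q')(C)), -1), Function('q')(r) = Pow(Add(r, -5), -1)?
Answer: Rational(19680, 131) ≈ 150.23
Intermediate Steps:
Function('q')(r) = Pow(Add(-5, r), -1)
Function('X')(C, V) = Pow(Add(13, Pow(Add(-5, C), -1)), -1)
Mul(Function('X')(15, 38), Add(1277, 691)) = Mul(Mul(Pow(Add(-64, Mul(13, 15)), -1), Add(-5, 15)), Add(1277, 691)) = Mul(Mul(Pow(Add(-64, 195), -1), 10), 1968) = Mul(Mul(Pow(131, -1), 10), 1968) = Mul(Mul(Rational(1, 131), 10), 1968) = Mul(Rational(10, 131), 1968) = Rational(19680, 131)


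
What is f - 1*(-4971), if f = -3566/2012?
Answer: 4999043/1006 ≈ 4969.2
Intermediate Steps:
f = -1783/1006 (f = -3566*1/2012 = -1783/1006 ≈ -1.7724)
f - 1*(-4971) = -1783/1006 - 1*(-4971) = -1783/1006 + 4971 = 4999043/1006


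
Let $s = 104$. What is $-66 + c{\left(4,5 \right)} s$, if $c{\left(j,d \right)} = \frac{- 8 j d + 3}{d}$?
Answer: $- \frac{16658}{5} \approx -3331.6$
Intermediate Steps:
$c{\left(j,d \right)} = \frac{3 - 8 d j}{d}$ ($c{\left(j,d \right)} = \frac{- 8 d j + 3}{d} = \frac{3 - 8 d j}{d}$)
$-66 + c{\left(4,5 \right)} s = -66 + \left(\left(-8\right) 4 + \frac{3}{5}\right) 104 = -66 + \left(-32 + 3 \cdot \frac{1}{5}\right) 104 = -66 + \left(-32 + \frac{3}{5}\right) 104 = -66 - \frac{16328}{5} = - \frac{16658}{5}$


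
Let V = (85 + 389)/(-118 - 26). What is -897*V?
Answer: 23621/8 ≈ 2952.6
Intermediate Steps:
V = -79/24 (V = 474/(-144) = 474*(-1/144) = -79/24 ≈ -3.2917)
-897*V = -897*(-79/24) = 23621/8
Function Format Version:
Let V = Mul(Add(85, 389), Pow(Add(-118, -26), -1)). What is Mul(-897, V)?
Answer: Rational(23621, 8) ≈ 2952.6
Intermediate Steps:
V = Rational(-79, 24) (V = Mul(474, Pow(-144, -1)) = Mul(474, Rational(-1, 144)) = Rational(-79, 24) ≈ -3.2917)
Mul(-897, V) = Mul(-897, Rational(-79, 24)) = Rational(23621, 8)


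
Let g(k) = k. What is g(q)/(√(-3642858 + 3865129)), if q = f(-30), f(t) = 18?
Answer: 18*√222271/222271 ≈ 0.038180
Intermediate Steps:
q = 18
g(q)/(√(-3642858 + 3865129)) = 18/(√(-3642858 + 3865129)) = 18/(√222271) = 18*(√222271/222271) = 18*√222271/222271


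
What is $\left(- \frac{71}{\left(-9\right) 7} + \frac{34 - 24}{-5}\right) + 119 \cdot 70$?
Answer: $\frac{524735}{63} \approx 8329.1$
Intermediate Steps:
$\left(- \frac{71}{\left(-9\right) 7} + \frac{34 - 24}{-5}\right) + 119 \cdot 70 = \left(- \frac{71}{-63} + \left(34 - 24\right) \left(- \frac{1}{5}\right)\right) + 8330 = \left(\left(-71\right) \left(- \frac{1}{63}\right) + 10 \left(- \frac{1}{5}\right)\right) + 8330 = \left(\frac{71}{63} - 2\right) + 8330 = - \frac{55}{63} + 8330 = \frac{524735}{63}$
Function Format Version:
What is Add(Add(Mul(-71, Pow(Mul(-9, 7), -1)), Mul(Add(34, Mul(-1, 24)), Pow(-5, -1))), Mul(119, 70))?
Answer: Rational(524735, 63) ≈ 8329.1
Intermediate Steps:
Add(Add(Mul(-71, Pow(Mul(-9, 7), -1)), Mul(Add(34, Mul(-1, 24)), Pow(-5, -1))), Mul(119, 70)) = Add(Add(Mul(-71, Pow(-63, -1)), Mul(Add(34, -24), Rational(-1, 5))), 8330) = Add(Add(Mul(-71, Rational(-1, 63)), Mul(10, Rational(-1, 5))), 8330) = Add(Add(Rational(71, 63), -2), 8330) = Add(Rational(-55, 63), 8330) = Rational(524735, 63)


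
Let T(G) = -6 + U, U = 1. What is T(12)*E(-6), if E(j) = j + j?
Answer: 60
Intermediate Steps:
E(j) = 2*j
T(G) = -5 (T(G) = -6 + 1 = -5)
T(12)*E(-6) = -10*(-6) = -5*(-12) = 60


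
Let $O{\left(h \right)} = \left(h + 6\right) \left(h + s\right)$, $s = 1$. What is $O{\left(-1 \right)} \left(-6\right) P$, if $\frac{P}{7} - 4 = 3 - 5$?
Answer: $0$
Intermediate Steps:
$O{\left(h \right)} = \left(1 + h\right) \left(6 + h\right)$ ($O{\left(h \right)} = \left(h + 6\right) \left(h + 1\right) = \left(6 + h\right) \left(1 + h\right) = \left(1 + h\right) \left(6 + h\right)$)
$P = 14$ ($P = 28 + 7 \left(3 - 5\right) = 28 + 7 \left(-2\right) = 28 - 14 = 14$)
$O{\left(-1 \right)} \left(-6\right) P = \left(6 + \left(-1\right)^{2} + 7 \left(-1\right)\right) \left(-6\right) 14 = \left(6 + 1 - 7\right) \left(-6\right) 14 = 0 \left(-6\right) 14 = 0 \cdot 14 = 0$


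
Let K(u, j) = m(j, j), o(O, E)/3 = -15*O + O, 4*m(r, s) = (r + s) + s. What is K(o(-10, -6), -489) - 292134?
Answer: -1170003/4 ≈ -2.9250e+5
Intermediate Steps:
m(r, s) = s/2 + r/4 (m(r, s) = ((r + s) + s)/4 = (r + 2*s)/4 = s/2 + r/4)
o(O, E) = -42*O (o(O, E) = 3*(-15*O + O) = 3*(-14*O) = -42*O)
K(u, j) = 3*j/4 (K(u, j) = j/2 + j/4 = 3*j/4)
K(o(-10, -6), -489) - 292134 = (¾)*(-489) - 292134 = -1467/4 - 292134 = -1170003/4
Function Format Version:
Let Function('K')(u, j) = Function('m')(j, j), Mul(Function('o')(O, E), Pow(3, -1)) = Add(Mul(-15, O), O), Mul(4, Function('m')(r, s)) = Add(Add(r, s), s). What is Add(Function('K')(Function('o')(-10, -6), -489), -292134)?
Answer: Rational(-1170003, 4) ≈ -2.9250e+5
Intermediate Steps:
Function('m')(r, s) = Add(Mul(Rational(1, 2), s), Mul(Rational(1, 4), r)) (Function('m')(r, s) = Mul(Rational(1, 4), Add(Add(r, s), s)) = Mul(Rational(1, 4), Add(r, Mul(2, s))) = Add(Mul(Rational(1, 2), s), Mul(Rational(1, 4), r)))
Function('o')(O, E) = Mul(-42, O) (Function('o')(O, E) = Mul(3, Add(Mul(-15, O), O)) = Mul(3, Mul(-14, O)) = Mul(-42, O))
Function('K')(u, j) = Mul(Rational(3, 4), j) (Function('K')(u, j) = Add(Mul(Rational(1, 2), j), Mul(Rational(1, 4), j)) = Mul(Rational(3, 4), j))
Add(Function('K')(Function('o')(-10, -6), -489), -292134) = Add(Mul(Rational(3, 4), -489), -292134) = Add(Rational(-1467, 4), -292134) = Rational(-1170003, 4)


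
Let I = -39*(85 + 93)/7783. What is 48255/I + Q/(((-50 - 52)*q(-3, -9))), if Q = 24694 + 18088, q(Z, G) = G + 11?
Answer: -3204708346/59007 ≈ -54311.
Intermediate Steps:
q(Z, G) = 11 + G
Q = 42782
I = -6942/7783 (I = -39*178*(1/7783) = -6942*1/7783 = -6942/7783 ≈ -0.89194)
48255/I + Q/(((-50 - 52)*q(-3, -9))) = 48255/(-6942/7783) + 42782/(((-50 - 52)*(11 - 9))) = 48255*(-7783/6942) + 42782/((-102*2)) = -125189555/2314 + 42782/(-204) = -125189555/2314 + 42782*(-1/204) = -125189555/2314 - 21391/102 = -3204708346/59007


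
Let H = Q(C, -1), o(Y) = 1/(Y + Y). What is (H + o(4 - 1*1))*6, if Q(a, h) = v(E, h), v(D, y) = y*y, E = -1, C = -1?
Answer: 7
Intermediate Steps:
v(D, y) = y**2
Q(a, h) = h**2
o(Y) = 1/(2*Y)
H = 1 (H = (-1)**2 = 1)
(H + o(4 - 1*1))*6 = (1 + 1/(2*(4 - 1*1)))*6 = (1 + 1/(2*(4 - 1)))*6 = (1 + (1/2)/3)*6 = (1 + (1/2)*(1/3))*6 = (1 + 1/6)*6 = (7/6)*6 = 7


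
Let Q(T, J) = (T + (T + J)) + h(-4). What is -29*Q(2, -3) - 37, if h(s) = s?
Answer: 50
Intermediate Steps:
Q(T, J) = -4 + J + 2*T (Q(T, J) = (T + (T + J)) - 4 = (T + (J + T)) - 4 = (J + 2*T) - 4 = -4 + J + 2*T)
-29*Q(2, -3) - 37 = -29*(-4 - 3 + 2*2) - 37 = -29*(-4 - 3 + 4) - 37 = -29*(-3) - 37 = 87 - 37 = 50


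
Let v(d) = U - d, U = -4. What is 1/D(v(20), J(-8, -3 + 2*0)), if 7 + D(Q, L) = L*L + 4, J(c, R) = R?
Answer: 1/6 ≈ 0.16667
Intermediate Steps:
v(d) = -4 - d
D(Q, L) = -3 + L**2 (D(Q, L) = -7 + (L*L + 4) = -7 + (L**2 + 4) = -7 + (4 + L**2) = -3 + L**2)
1/D(v(20), J(-8, -3 + 2*0)) = 1/(-3 + (-3 + 2*0)**2) = 1/(-3 + (-3 + 0)**2) = 1/(-3 + (-3)**2) = 1/(-3 + 9) = 1/6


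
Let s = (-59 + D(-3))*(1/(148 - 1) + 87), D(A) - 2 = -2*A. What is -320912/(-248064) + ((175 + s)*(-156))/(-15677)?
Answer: -489734469659/11909754192 ≈ -41.120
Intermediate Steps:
D(A) = 2 - 2*A
s = -217430/49 (s = (-59 + (2 - 2*(-3)))*(1/(148 - 1) + 87) = (-59 + (2 + 6))*(1/147 + 87) = (-59 + 8)*(1/147 + 87) = -51*12790/147 = -217430/49 ≈ -4437.3)
-320912/(-248064) + ((175 + s)*(-156))/(-15677) = -320912/(-248064) + ((175 - 217430/49)*(-156))/(-15677) = -320912*(-1/248064) - 208855/49*(-156)*(-1/15677) = 20057/15504 + (32581380/49)*(-1/15677) = 20057/15504 - 32581380/768173 = -489734469659/11909754192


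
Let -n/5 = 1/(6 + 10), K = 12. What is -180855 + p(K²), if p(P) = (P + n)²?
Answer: -41013479/256 ≈ -1.6021e+5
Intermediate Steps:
n = -5/16 (n = -5/(6 + 10) = -5/16 ≈ -0.31250)
p(P) = (-5/16 + P)² (p(P) = (P - 5/16)² = (-5/16 + P)²)
-180855 + p(K²) = -180855 + (-5 + 16*12²)²/256 = -180855 + (-5 + 16*144)²/256 = -180855 + (-5 + 2304)²/256 = -180855 + (1/256)*2299² = -180855 + (1/256)*5285401 = -180855 + 5285401/256 = -41013479/256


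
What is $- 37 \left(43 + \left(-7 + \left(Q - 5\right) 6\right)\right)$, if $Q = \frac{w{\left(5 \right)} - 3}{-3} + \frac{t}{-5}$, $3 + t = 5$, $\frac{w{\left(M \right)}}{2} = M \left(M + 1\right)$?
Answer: $\frac{20424}{5} \approx 4084.8$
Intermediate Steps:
$w{\left(M \right)} = 2 M \left(1 + M\right)$ ($w{\left(M \right)} = 2 M \left(M + 1\right) = 2 M \left(1 + M\right)$)
$t = 2$ ($t = -3 + 5 = 2$)
$Q = - \frac{97}{5}$ ($Q = \frac{2 \cdot 5 \left(1 + 5\right) - 3}{-3} + \frac{2}{-5} = \left(2 \cdot 5 \cdot 6 - 3\right) \left(- \frac{1}{3}\right) + 2 \left(- \frac{1}{5}\right) = \left(60 - 3\right) \left(- \frac{1}{3}\right) - \frac{2}{5} = 57 \left(- \frac{1}{3}\right) - \frac{2}{5} = -19 - \frac{2}{5} = - \frac{97}{5} \approx -19.4$)
$- 37 \left(43 + \left(-7 + \left(Q - 5\right) 6\right)\right) = - 37 \left(43 + \left(-7 + \left(- \frac{97}{5} - 5\right) 6\right)\right) = - 37 \left(43 - \frac{767}{5}\right) = \left(-37\right) \left(- \frac{552}{5}\right) = \frac{20424}{5}$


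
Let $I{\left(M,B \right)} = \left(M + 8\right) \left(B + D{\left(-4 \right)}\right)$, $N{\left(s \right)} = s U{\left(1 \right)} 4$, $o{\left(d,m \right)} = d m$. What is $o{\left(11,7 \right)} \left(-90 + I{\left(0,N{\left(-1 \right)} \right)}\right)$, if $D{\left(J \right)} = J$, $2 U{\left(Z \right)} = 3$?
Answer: $-13090$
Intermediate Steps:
$U{\left(Z \right)} = \frac{3}{2}$ ($U{\left(Z \right)} = \frac{1}{2} \cdot 3 = \frac{3}{2}$)
$N{\left(s \right)} = 6 s$ ($N{\left(s \right)} = s \frac{3}{2} \cdot 4 = \frac{3 s}{2} \cdot 4 = 6 s$)
$I{\left(M,B \right)} = \left(-4 + B\right) \left(8 + M\right)$ ($I{\left(M,B \right)} = \left(M + 8\right) \left(B - 4\right) = \left(8 + M\right) \left(-4 + B\right) = \left(-4 + B\right) \left(8 + M\right)$)
$o{\left(11,7 \right)} \left(-90 + I{\left(0,N{\left(-1 \right)} \right)}\right) = 11 \cdot 7 \left(-90 + \left(-32 - 0 + 8 \cdot 6 \left(-1\right) + 6 \left(-1\right) 0\right)\right) = 77 \left(-90 + \left(-32 + 0 + 8 \left(-6\right) - 0\right)\right) = 77 \left(-90 + \left(-32 + 0 - 48 + 0\right)\right) = 77 \left(-90 - 80\right) = 77 \left(-170\right) = -13090$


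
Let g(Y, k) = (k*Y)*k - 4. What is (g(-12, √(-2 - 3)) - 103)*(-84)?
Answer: 3948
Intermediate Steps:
g(Y, k) = -4 + Y*k² (g(Y, k) = (Y*k)*k - 4 = Y*k² - 4 = -4 + Y*k²)
(g(-12, √(-2 - 3)) - 103)*(-84) = ((-4 - 12*(√(-2 - 3))²) - 103)*(-84) = ((-4 - 12*(√(-5))²) - 103)*(-84) = ((-4 - 12*(I*√5)²) - 103)*(-84) = ((-4 - 12*(-5)) - 103)*(-84) = ((-4 + 60) - 103)*(-84) = (56 - 103)*(-84) = -47*(-84) = 3948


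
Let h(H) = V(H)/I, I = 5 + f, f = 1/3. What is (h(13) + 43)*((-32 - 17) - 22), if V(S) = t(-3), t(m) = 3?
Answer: -49487/16 ≈ -3092.9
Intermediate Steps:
f = ⅓ ≈ 0.33333
V(S) = 3
I = 16/3 (I = 5 + ⅓ = 16/3 ≈ 5.3333)
h(H) = 9/16 (h(H) = 3/(16/3) = 3*(3/16) = 9/16)
(h(13) + 43)*((-32 - 17) - 22) = (9/16 + 43)*((-32 - 17) - 22) = 697*(-49 - 22)/16 = (697/16)*(-71) = -49487/16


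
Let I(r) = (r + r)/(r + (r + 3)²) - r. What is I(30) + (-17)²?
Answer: 96627/373 ≈ 259.05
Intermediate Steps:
I(r) = -r + 2*r/(r + (3 + r)²) (I(r) = (2*r)/(r + (3 + r)²) - r = 2*r/(r + (3 + r)²) - r = -r + 2*r/(r + (3 + r)²))
I(30) + (-17)² = -1*30*(-2 + 30 + (3 + 30)²)/(30 + (3 + 30)²) + (-17)² = -1*30*(-2 + 30 + 33²)/(30 + 33²) + 289 = -1*30*(-2 + 30 + 1089)/(30 + 1089) + 289 = -1*30*1117/1119 + 289 = -1*30*1/1119*1117 + 289 = -11170/373 + 289 = 96627/373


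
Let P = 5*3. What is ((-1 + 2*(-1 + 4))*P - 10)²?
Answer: 4225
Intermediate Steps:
P = 15
((-1 + 2*(-1 + 4))*P - 10)² = ((-1 + 2*(-1 + 4))*15 - 10)² = ((-1 + 2*3)*15 - 10)² = ((-1 + 6)*15 - 10)² = (5*15 - 10)² = (75 - 10)² = 65² = 4225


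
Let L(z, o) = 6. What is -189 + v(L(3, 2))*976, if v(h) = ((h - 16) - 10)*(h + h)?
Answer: -234429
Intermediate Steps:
v(h) = 2*h*(-26 + h) (v(h) = ((-16 + h) - 10)*(2*h) = (-26 + h)*(2*h) = 2*h*(-26 + h))
-189 + v(L(3, 2))*976 = -189 + (2*6*(-26 + 6))*976 = -189 + (2*6*(-20))*976 = -189 - 240*976 = -189 - 234240 = -234429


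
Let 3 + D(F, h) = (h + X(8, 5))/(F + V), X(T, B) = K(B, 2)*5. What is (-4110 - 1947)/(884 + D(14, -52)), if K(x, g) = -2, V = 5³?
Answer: -280641/40799 ≈ -6.8786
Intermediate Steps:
V = 125
X(T, B) = -10 (X(T, B) = -2*5 = -10)
D(F, h) = -3 + (-10 + h)/(125 + F) (D(F, h) = -3 + (h - 10)/(F + 125) = -3 + (-10 + h)/(125 + F))
(-4110 - 1947)/(884 + D(14, -52)) = (-4110 - 1947)/(884 + (-385 - 52 - 3*14)/(125 + 14)) = -6057/(884 + (-385 - 52 - 42)/139) = -6057/(884 + (1/139)*(-479)) = -6057/(884 - 479/139) = -6057/122397/139 = -6057*139/122397 = -280641/40799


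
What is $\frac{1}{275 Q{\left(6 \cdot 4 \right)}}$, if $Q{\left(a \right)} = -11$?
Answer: $- \frac{1}{3025} \approx -0.00033058$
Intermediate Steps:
$\frac{1}{275 Q{\left(6 \cdot 4 \right)}} = \frac{1}{275 \left(-11\right)} = \frac{1}{-3025} = - \frac{1}{3025}$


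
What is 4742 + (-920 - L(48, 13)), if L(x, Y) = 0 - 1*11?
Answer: 3833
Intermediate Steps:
L(x, Y) = -11 (L(x, Y) = 0 - 11 = -11)
4742 + (-920 - L(48, 13)) = 4742 + (-920 - 1*(-11)) = 4742 + (-920 + 11) = 4742 - 909 = 3833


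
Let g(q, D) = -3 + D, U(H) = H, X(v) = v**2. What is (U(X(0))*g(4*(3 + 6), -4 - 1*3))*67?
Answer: 0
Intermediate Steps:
(U(X(0))*g(4*(3 + 6), -4 - 1*3))*67 = (0**2*(-3 + (-4 - 1*3)))*67 = (0*(-3 + (-4 - 3)))*67 = (0*(-3 - 7))*67 = (0*(-10))*67 = 0*67 = 0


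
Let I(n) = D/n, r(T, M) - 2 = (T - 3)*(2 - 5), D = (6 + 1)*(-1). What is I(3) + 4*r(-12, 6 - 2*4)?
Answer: 557/3 ≈ 185.67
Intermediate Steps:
D = -7 (D = 7*(-1) = -7)
r(T, M) = 11 - 3*T (r(T, M) = 2 + (T - 3)*(2 - 5) = 2 + (-3 + T)*(-3) = 2 + (9 - 3*T) = 11 - 3*T)
I(n) = -7/n
I(3) + 4*r(-12, 6 - 2*4) = -7/3 + 4*(11 - 3*(-12)) = -7*1/3 + 4*(11 + 36) = -7/3 + 4*47 = -7/3 + 188 = 557/3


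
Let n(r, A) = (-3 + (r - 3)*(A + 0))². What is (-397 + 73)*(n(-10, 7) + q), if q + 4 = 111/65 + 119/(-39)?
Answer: -185973624/65 ≈ -2.8611e+6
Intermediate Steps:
q = -1042/195 (q = -4 + (111/65 + 119/(-39)) = -4 + (111*(1/65) + 119*(-1/39)) = -4 + (111/65 - 119/39) = -4 - 262/195 = -1042/195 ≈ -5.3436)
n(r, A) = (-3 + A*(-3 + r))² (n(r, A) = (-3 + (-3 + r)*A)² = (-3 + A*(-3 + r))²)
(-397 + 73)*(n(-10, 7) + q) = (-397 + 73)*((3 + 3*7 - 1*7*(-10))² - 1042/195) = -324*((3 + 21 + 70)² - 1042/195) = -324*(94² - 1042/195) = -324*(8836 - 1042/195) = -324*1721978/195 = -185973624/65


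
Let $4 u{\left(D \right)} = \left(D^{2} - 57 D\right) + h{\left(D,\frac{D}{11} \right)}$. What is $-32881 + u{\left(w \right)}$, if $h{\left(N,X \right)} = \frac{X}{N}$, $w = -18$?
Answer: $- \frac{1431913}{44} \approx -32543.0$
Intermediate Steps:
$u{\left(D \right)} = \frac{1}{44} - \frac{57 D}{4} + \frac{D^{2}}{4}$ ($u{\left(D \right)} = \frac{\left(D^{2} - 57 D\right) + \frac{D \frac{1}{11}}{D}}{4} = \frac{\left(D^{2} - 57 D\right) + \frac{\frac{1}{11} D}{D}}{4} = \frac{\left(D^{2} - 57 D\right) + \frac{1}{11}}{4} = \frac{\frac{1}{11} + D^{2} - 57 D}{4} = \frac{1}{44} - \frac{57 D}{4} + \frac{D^{2}}{4}$)
$-32881 + u{\left(w \right)} = -32881 + \left(\frac{1}{44} - - \frac{513}{2} + \frac{\left(-18\right)^{2}}{4}\right) = -32881 + \left(\frac{1}{44} + \frac{513}{2} + \frac{1}{4} \cdot 324\right) = -32881 + \left(\frac{1}{44} + \frac{513}{2} + 81\right) = -32881 + \frac{14851}{44} = - \frac{1431913}{44}$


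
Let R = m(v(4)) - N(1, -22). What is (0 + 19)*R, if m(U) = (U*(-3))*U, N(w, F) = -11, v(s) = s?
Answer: -703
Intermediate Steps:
m(U) = -3*U² (m(U) = (-3*U)*U = -3*U²)
R = -37 (R = -3*4² - 1*(-11) = -3*16 + 11 = -48 + 11 = -37)
(0 + 19)*R = (0 + 19)*(-37) = 19*(-37) = -703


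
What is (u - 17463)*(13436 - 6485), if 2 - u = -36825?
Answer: 134599164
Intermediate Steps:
u = 36827 (u = 2 - 1*(-36825) = 2 + 36825 = 36827)
(u - 17463)*(13436 - 6485) = (36827 - 17463)*(13436 - 6485) = 19364*6951 = 134599164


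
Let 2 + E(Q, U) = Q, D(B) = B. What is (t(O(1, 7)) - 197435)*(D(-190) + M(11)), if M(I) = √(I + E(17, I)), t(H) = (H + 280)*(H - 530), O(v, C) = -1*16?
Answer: 64900010 - 341579*√26 ≈ 6.3158e+7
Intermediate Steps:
E(Q, U) = -2 + Q
O(v, C) = -16
t(H) = (-530 + H)*(280 + H) (t(H) = (280 + H)*(-530 + H) = (-530 + H)*(280 + H))
M(I) = √(15 + I) (M(I) = √(I + (-2 + 17)) = √(I + 15) = √(15 + I))
(t(O(1, 7)) - 197435)*(D(-190) + M(11)) = ((-148400 + (-16)² - 250*(-16)) - 197435)*(-190 + √(15 + 11)) = ((-148400 + 256 + 4000) - 197435)*(-190 + √26) = (-144144 - 197435)*(-190 + √26) = -341579*(-190 + √26) = 64900010 - 341579*√26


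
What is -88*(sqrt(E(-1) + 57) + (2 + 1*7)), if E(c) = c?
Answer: -792 - 176*sqrt(14) ≈ -1450.5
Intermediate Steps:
-88*(sqrt(E(-1) + 57) + (2 + 1*7)) = -88*(sqrt(-1 + 57) + (2 + 1*7)) = -88*(sqrt(56) + (2 + 7)) = -88*(2*sqrt(14) + 9) = -88*(9 + 2*sqrt(14)) = -792 - 176*sqrt(14)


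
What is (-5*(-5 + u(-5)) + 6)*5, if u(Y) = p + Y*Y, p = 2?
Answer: -520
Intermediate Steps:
u(Y) = 2 + Y² (u(Y) = 2 + Y*Y = 2 + Y²)
(-5*(-5 + u(-5)) + 6)*5 = (-5*(-5 + (2 + (-5)²)) + 6)*5 = (-5*(-5 + (2 + 25)) + 6)*5 = (-5*(-5 + 27) + 6)*5 = (-5*22 + 6)*5 = (-110 + 6)*5 = -104*5 = -520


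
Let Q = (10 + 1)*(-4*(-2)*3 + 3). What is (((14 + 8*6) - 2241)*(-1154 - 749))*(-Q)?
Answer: -1231551189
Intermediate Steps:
Q = 297 (Q = 11*(8*3 + 3) = 11*(24 + 3) = 11*27 = 297)
(((14 + 8*6) - 2241)*(-1154 - 749))*(-Q) = (((14 + 8*6) - 2241)*(-1154 - 749))*(-1*297) = (((14 + 48) - 2241)*(-1903))*(-297) = ((62 - 2241)*(-1903))*(-297) = -2179*(-1903)*(-297) = 4146637*(-297) = -1231551189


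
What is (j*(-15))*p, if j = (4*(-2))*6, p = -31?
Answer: -22320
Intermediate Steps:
j = -48 (j = -8*6 = -48)
(j*(-15))*p = -48*(-15)*(-31) = 720*(-31) = -22320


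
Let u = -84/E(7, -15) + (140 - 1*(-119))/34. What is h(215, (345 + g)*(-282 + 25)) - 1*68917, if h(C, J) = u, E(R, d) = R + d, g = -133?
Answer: -1171281/17 ≈ -68899.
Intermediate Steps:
u = 308/17 (u = -84/(7 - 15) + (140 - 1*(-119))/34 = -84/(-8) + (140 + 119)*(1/34) = -84*(-1/8) + 259*(1/34) = 21/2 + 259/34 = 308/17 ≈ 18.118)
h(C, J) = 308/17
h(215, (345 + g)*(-282 + 25)) - 1*68917 = 308/17 - 1*68917 = 308/17 - 68917 = -1171281/17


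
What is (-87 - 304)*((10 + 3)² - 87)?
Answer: -32062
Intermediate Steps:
(-87 - 304)*((10 + 3)² - 87) = -391*(13² - 87) = -391*(169 - 87) = -391*82 = -32062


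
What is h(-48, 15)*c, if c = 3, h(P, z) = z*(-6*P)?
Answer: 12960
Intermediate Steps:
h(P, z) = -6*P*z
h(-48, 15)*c = -6*(-48)*15*3 = 4320*3 = 12960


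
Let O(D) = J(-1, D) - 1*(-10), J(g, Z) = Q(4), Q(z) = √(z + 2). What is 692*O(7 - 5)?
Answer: 6920 + 692*√6 ≈ 8615.0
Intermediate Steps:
Q(z) = √(2 + z)
J(g, Z) = √6 (J(g, Z) = √(2 + 4) = √6)
O(D) = 10 + √6 (O(D) = √6 - 1*(-10) = √6 + 10 = 10 + √6)
692*O(7 - 5) = 692*(10 + √6) = 6920 + 692*√6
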